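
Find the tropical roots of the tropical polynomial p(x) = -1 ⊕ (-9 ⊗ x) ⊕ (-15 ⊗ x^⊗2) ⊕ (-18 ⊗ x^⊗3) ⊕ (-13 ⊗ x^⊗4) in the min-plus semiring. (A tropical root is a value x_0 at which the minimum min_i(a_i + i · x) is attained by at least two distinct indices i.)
Roots: {-5, 3, 6, 8}

Each tropical root is a break point of the lower envelope of the lines y = a_i + i · x (there are 5 lines, with slopes 0, 1, ..., 4). Only the lines that attain the minimum somewhere contribute to roots; other lines are dominated. Here the surviving (envelope) indices are i = 4, i = 3, i = 2, i = 1, i = 0.
Intersections between consecutive envelope lines give the roots: for adjacent envelope indices i < j the intersection is x = (a_i − a_j) / (j − i). Reading off the sorted break points: {-5, 3, 6, 8}.
Verification: at each break x_0, at least two indices attain the minimum of min_i(a_i + i · x_0).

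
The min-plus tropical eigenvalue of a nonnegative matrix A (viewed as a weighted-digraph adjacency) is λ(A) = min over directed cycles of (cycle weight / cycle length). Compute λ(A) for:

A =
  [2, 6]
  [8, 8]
λ(A) = 2

Enumerate directed cycles and compute their means (weight / length). Sample:
  cycle 0 → 0: weight = 2, length = 1, mean = 2/1 ≈ 2.000
  cycle 1 → 1: weight = 8, length = 1, mean = 8/1 ≈ 8.000
  cycle 0 → 1 → 0: weight = 14, length = 2, mean = 14/2 ≈ 7.000
  cycle 1 → 0 → 1: weight = 14, length = 2, mean = 14/2 ≈ 7.000
Minimum mean = 2.000, attained e.g. along the cycle 0 → 0 with weight 2 and length 1. So λ(A) = 2/1 = 2.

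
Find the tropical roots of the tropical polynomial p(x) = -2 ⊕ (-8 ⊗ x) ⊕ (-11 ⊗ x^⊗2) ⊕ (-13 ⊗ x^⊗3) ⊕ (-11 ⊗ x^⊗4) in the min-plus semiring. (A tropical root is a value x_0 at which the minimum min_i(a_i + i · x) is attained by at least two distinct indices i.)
Roots: {-2, 2, 3, 6}

Each tropical root is a break point of the lower envelope of the lines y = a_i + i · x (there are 5 lines, with slopes 0, 1, ..., 4). Only the lines that attain the minimum somewhere contribute to roots; other lines are dominated. Here the surviving (envelope) indices are i = 4, i = 3, i = 2, i = 1, i = 0.
Intersections between consecutive envelope lines give the roots: for adjacent envelope indices i < j the intersection is x = (a_i − a_j) / (j − i). Reading off the sorted break points: {-2, 2, 3, 6}.
Verification: at each break x_0, at least two indices attain the minimum of min_i(a_i + i · x_0).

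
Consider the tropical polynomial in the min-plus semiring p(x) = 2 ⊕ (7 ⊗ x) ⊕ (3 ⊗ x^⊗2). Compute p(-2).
p(-2) = -1

A tropical monomial a ⊗ x^⊗i evaluates to a + i · x. Evaluating each term at x = -2:
  Term 0 contributes 2 + 0 · -2 = 2
  Term 1 contributes 7 + 1 · -2 = 5
  Term 2 contributes 3 + 2 · -2 = -1
p(-2) = ⊕ of these = min[2, 5, -1] = -1.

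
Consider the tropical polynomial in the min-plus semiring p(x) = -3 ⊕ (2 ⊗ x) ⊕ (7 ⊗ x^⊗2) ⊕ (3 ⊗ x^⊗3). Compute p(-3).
p(-3) = -6

A tropical monomial a ⊗ x^⊗i evaluates to a + i · x. Evaluating each term at x = -3:
  Term 0 contributes -3 + 0 · -3 = -3
  Term 1 contributes 2 + 1 · -3 = -1
  Term 2 contributes 7 + 2 · -3 = 1
  Term 3 contributes 3 + 3 · -3 = -6
p(-3) = ⊕ of these = min[-3, -1, 1, -6] = -6.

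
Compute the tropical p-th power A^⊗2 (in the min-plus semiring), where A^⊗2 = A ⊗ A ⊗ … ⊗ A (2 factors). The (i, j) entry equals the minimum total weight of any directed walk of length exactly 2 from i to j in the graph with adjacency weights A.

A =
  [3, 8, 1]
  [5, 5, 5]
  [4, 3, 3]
A^⊗2 =
  [5, 4, 4]
  [8, 8, 6]
  [7, 6, 5]

Each entry (A^⊗2)_ij equals the minimum over all length-2 walks i = v_0 → v_1 → … → v_2 = j of Σ_t A[v_t][v_{t+1}]. For example, for (i, j) = (0, 2) we minimise over 3 possible intermediate vertex sequences; the minimum is 4, attained along the walk 0 → 0 → 2.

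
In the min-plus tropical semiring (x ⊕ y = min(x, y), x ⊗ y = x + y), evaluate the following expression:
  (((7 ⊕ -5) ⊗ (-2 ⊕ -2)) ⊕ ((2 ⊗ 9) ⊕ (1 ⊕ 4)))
(((7 ⊕ -5) ⊗ (-2 ⊕ -2)) ⊕ ((2 ⊗ 9) ⊕ (1 ⊕ 4))) = -7

Expand innermost to outermost. Recall ⊕ takes the minimum of its arguments and ⊗ takes their sum. Working out the expression (((7 ⊕ -5) ⊗ (-2 ⊕ -2)) ⊕ ((2 ⊗ 9) ⊕ (1 ⊕ 4))) gives -7.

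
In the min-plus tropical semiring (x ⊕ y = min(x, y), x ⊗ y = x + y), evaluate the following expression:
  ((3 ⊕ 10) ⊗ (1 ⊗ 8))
((3 ⊕ 10) ⊗ (1 ⊗ 8)) = 12

Expand innermost to outermost. Recall ⊕ takes the minimum of its arguments and ⊗ takes their sum. Working out the expression ((3 ⊕ 10) ⊗ (1 ⊗ 8)) gives 12.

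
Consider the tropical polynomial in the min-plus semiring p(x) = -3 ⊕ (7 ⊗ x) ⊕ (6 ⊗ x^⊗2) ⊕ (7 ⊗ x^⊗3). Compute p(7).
p(7) = -3

A tropical monomial a ⊗ x^⊗i evaluates to a + i · x. Evaluating each term at x = 7:
  Term 0 contributes -3 + 0 · 7 = -3
  Term 1 contributes 7 + 1 · 7 = 14
  Term 2 contributes 6 + 2 · 7 = 20
  Term 3 contributes 7 + 3 · 7 = 28
p(7) = ⊕ of these = min[-3, 14, 20, 28] = -3.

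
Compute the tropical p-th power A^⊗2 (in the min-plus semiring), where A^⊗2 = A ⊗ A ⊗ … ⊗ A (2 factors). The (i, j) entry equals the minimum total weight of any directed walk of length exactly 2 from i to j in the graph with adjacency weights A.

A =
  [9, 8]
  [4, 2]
A^⊗2 =
  [12, 10]
  [6, 4]

Each entry (A^⊗2)_ij equals the minimum over all length-2 walks i = v_0 → v_1 → … → v_2 = j of Σ_t A[v_t][v_{t+1}]. For example, for (i, j) = (0, 1) we minimise over 2 possible intermediate vertex sequences; the minimum is 10, attained along the walk 0 → 1 → 1.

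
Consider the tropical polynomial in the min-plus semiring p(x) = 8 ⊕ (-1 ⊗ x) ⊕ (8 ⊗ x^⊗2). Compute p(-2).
p(-2) = -3

A tropical monomial a ⊗ x^⊗i evaluates to a + i · x. Evaluating each term at x = -2:
  Term 0 contributes 8 + 0 · -2 = 8
  Term 1 contributes -1 + 1 · -2 = -3
  Term 2 contributes 8 + 2 · -2 = 4
p(-2) = ⊕ of these = min[8, -3, 4] = -3.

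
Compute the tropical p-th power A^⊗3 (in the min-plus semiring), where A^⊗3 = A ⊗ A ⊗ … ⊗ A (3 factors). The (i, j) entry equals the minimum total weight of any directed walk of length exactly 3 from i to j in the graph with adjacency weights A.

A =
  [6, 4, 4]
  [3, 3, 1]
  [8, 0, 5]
A^⊗3 =
  [7, 5, 5]
  [4, 4, 2]
  [6, 1, 4]

Each entry (A^⊗3)_ij equals the minimum over all length-3 walks i = v_0 → v_1 → … → v_3 = j of Σ_t A[v_t][v_{t+1}]. For example, for (i, j) = (0, 2) we minimise over 9 possible intermediate vertex sequences; the minimum is 5, attained along the walk 0 → 2 → 1 → 2.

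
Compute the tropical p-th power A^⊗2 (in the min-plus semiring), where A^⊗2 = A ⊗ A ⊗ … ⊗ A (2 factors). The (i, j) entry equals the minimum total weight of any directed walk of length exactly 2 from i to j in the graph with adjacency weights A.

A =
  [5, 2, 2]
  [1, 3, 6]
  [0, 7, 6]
A^⊗2 =
  [2, 5, 7]
  [4, 3, 3]
  [5, 2, 2]

Each entry (A^⊗2)_ij equals the minimum over all length-2 walks i = v_0 → v_1 → … → v_2 = j of Σ_t A[v_t][v_{t+1}]. For example, for (i, j) = (0, 2) we minimise over 3 possible intermediate vertex sequences; the minimum is 7, attained along the walk 0 → 0 → 2.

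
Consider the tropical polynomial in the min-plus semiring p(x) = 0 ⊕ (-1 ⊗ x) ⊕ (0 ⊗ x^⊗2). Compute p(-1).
p(-1) = -2

A tropical monomial a ⊗ x^⊗i evaluates to a + i · x. Evaluating each term at x = -1:
  Term 0 contributes 0 + 0 · -1 = 0
  Term 1 contributes -1 + 1 · -1 = -2
  Term 2 contributes 0 + 2 · -1 = -2
p(-1) = ⊕ of these = min[0, -2, -2] = -2.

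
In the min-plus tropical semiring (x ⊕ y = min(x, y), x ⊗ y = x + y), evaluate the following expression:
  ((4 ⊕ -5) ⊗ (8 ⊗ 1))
((4 ⊕ -5) ⊗ (8 ⊗ 1)) = 4

Expand innermost to outermost. Recall ⊕ takes the minimum of its arguments and ⊗ takes their sum. Working out the expression ((4 ⊕ -5) ⊗ (8 ⊗ 1)) gives 4.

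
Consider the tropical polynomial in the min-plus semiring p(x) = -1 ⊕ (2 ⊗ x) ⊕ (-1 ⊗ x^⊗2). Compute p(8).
p(8) = -1

A tropical monomial a ⊗ x^⊗i evaluates to a + i · x. Evaluating each term at x = 8:
  Term 0 contributes -1 + 0 · 8 = -1
  Term 1 contributes 2 + 1 · 8 = 10
  Term 2 contributes -1 + 2 · 8 = 15
p(8) = ⊕ of these = min[-1, 10, 15] = -1.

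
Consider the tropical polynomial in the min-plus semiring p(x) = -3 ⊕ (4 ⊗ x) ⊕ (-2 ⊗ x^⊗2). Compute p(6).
p(6) = -3

A tropical monomial a ⊗ x^⊗i evaluates to a + i · x. Evaluating each term at x = 6:
  Term 0 contributes -3 + 0 · 6 = -3
  Term 1 contributes 4 + 1 · 6 = 10
  Term 2 contributes -2 + 2 · 6 = 10
p(6) = ⊕ of these = min[-3, 10, 10] = -3.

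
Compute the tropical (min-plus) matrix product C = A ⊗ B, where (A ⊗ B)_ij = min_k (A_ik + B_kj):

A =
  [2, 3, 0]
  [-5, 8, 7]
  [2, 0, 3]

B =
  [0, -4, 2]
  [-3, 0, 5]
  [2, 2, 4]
A ⊗ B =
  [0, -2, 4]
  [-5, -9, -3]
  [-3, -2, 4]

Apply the min-plus product entry-by-entry:
  C[0][0] = min over k of (A[0][0] + B[0][0] = 2 + 0 = 2, A[0][1] + B[1][0] = 3 + -3 = 0, A[0][2] + B[2][0] = 0 + 2 = 2) = 0 (attained at k = 1)
  C[0][1] = min over k of (A[0][0] + B[0][1] = 2 + -4 = -2, A[0][1] + B[1][1] = 3 + 0 = 3, A[0][2] + B[2][1] = 0 + 2 = 2) = -2 (attained at k = 0)
  C[0][2] = min over k of (A[0][0] + B[0][2] = 2 + 2 = 4, A[0][1] + B[1][2] = 3 + 5 = 8, A[0][2] + B[2][2] = 0 + 4 = 4) = 4 (attained at k = 0)
  C[1][0] = min over k of (A[1][0] + B[0][0] = -5 + 0 = -5, A[1][1] + B[1][0] = 8 + -3 = 5, A[1][2] + B[2][0] = 7 + 2 = 9) = -5 (attained at k = 0)
  C[1][1] = min over k of (A[1][0] + B[0][1] = -5 + -4 = -9, A[1][1] + B[1][1] = 8 + 0 = 8, A[1][2] + B[2][1] = 7 + 2 = 9) = -9 (attained at k = 0)
  C[1][2] = min over k of (A[1][0] + B[0][2] = -5 + 2 = -3, A[1][1] + B[1][2] = 8 + 5 = 13, A[1][2] + B[2][2] = 7 + 4 = 11) = -3 (attained at k = 0)
  C[2][0] = min over k of (A[2][0] + B[0][0] = 2 + 0 = 2, A[2][1] + B[1][0] = 0 + -3 = -3, A[2][2] + B[2][0] = 3 + 2 = 5) = -3 (attained at k = 1)
  C[2][1] = min over k of (A[2][0] + B[0][1] = 2 + -4 = -2, A[2][1] + B[1][1] = 0 + 0 = 0, A[2][2] + B[2][1] = 3 + 2 = 5) = -2 (attained at k = 0)
  C[2][2] = min over k of (A[2][0] + B[0][2] = 2 + 2 = 4, A[2][1] + B[1][2] = 0 + 5 = 5, A[2][2] + B[2][2] = 3 + 4 = 7) = 4 (attained at k = 0)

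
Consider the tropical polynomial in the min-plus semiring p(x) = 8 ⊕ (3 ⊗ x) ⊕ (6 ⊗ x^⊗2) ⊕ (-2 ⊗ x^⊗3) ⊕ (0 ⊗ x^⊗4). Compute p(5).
p(5) = 8

A tropical monomial a ⊗ x^⊗i evaluates to a + i · x. Evaluating each term at x = 5:
  Term 0 contributes 8 + 0 · 5 = 8
  Term 1 contributes 3 + 1 · 5 = 8
  Term 2 contributes 6 + 2 · 5 = 16
  Term 3 contributes -2 + 3 · 5 = 13
  Term 4 contributes 0 + 4 · 5 = 20
p(5) = ⊕ of these = min[8, 8, 16, 13, 20] = 8.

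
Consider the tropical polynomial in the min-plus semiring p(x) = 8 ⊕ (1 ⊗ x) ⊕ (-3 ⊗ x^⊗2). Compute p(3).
p(3) = 3

A tropical monomial a ⊗ x^⊗i evaluates to a + i · x. Evaluating each term at x = 3:
  Term 0 contributes 8 + 0 · 3 = 8
  Term 1 contributes 1 + 1 · 3 = 4
  Term 2 contributes -3 + 2 · 3 = 3
p(3) = ⊕ of these = min[8, 4, 3] = 3.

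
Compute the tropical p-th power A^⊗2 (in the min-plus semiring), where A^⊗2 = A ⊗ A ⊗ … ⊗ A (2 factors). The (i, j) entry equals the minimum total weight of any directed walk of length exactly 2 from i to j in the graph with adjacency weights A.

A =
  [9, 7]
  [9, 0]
A^⊗2 =
  [16, 7]
  [9, 0]

Each entry (A^⊗2)_ij equals the minimum over all length-2 walks i = v_0 → v_1 → … → v_2 = j of Σ_t A[v_t][v_{t+1}]. For example, for (i, j) = (0, 1) we minimise over 2 possible intermediate vertex sequences; the minimum is 7, attained along the walk 0 → 1 → 1.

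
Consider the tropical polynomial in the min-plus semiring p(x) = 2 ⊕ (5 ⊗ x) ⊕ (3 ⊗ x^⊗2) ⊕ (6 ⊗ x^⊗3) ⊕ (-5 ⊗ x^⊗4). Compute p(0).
p(0) = -5

A tropical monomial a ⊗ x^⊗i evaluates to a + i · x. Evaluating each term at x = 0:
  Term 0 contributes 2 + 0 · 0 = 2
  Term 1 contributes 5 + 1 · 0 = 5
  Term 2 contributes 3 + 2 · 0 = 3
  Term 3 contributes 6 + 3 · 0 = 6
  Term 4 contributes -5 + 4 · 0 = -5
p(0) = ⊕ of these = min[2, 5, 3, 6, -5] = -5.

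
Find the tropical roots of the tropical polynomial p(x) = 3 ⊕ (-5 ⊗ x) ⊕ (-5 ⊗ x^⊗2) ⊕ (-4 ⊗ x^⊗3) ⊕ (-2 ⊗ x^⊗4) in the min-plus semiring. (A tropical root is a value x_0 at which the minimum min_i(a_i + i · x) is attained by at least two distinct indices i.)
Roots: {-2, -1, 0, 8}

Each tropical root is a break point of the lower envelope of the lines y = a_i + i · x (there are 5 lines, with slopes 0, 1, ..., 4). Only the lines that attain the minimum somewhere contribute to roots; other lines are dominated. Here the surviving (envelope) indices are i = 4, i = 3, i = 2, i = 1, i = 0.
Intersections between consecutive envelope lines give the roots: for adjacent envelope indices i < j the intersection is x = (a_i − a_j) / (j − i). Reading off the sorted break points: {-2, -1, 0, 8}.
Verification: at each break x_0, at least two indices attain the minimum of min_i(a_i + i · x_0).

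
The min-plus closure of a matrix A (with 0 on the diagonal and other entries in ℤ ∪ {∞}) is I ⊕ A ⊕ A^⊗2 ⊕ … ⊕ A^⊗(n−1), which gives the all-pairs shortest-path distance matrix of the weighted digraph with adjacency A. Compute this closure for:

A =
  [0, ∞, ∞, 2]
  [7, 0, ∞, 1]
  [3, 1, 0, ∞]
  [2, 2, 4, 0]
Closure =
  [0, 4, 6, 2]
  [3, 0, 5, 1]
  [3, 1, 0, 2]
  [2, 2, 4, 0]

This is the Floyd-Warshall all-pairs shortest-path computation. For each intermediate vertex k = 0, 1, …, 3, update dist[i][j] ← min(dist[i][j], dist[i][k] + dist[k][j]). The final matrix gives, for each (i, j), the minimum total weight of any directed path from i to j (possibly empty when i = j).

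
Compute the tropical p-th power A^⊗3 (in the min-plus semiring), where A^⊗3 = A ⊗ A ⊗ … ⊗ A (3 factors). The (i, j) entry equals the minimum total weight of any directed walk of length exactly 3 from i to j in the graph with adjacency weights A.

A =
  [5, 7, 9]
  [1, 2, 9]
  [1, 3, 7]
A^⊗3 =
  [10, 11, 17]
  [5, 6, 12]
  [6, 7, 13]

Each entry (A^⊗3)_ij equals the minimum over all length-3 walks i = v_0 → v_1 → … → v_3 = j of Σ_t A[v_t][v_{t+1}]. For example, for (i, j) = (0, 2) we minimise over 9 possible intermediate vertex sequences; the minimum is 17, attained along the walk 0 → 1 → 0 → 2.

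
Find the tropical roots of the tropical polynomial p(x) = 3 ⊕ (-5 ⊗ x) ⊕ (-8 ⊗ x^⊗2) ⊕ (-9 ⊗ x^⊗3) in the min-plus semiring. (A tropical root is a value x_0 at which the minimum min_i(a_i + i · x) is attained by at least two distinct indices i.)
Roots: {1, 3, 8}

Each tropical root is a break point of the lower envelope of the lines y = a_i + i · x (there are 4 lines, with slopes 0, 1, ..., 3). Only the lines that attain the minimum somewhere contribute to roots; other lines are dominated. Here the surviving (envelope) indices are i = 3, i = 2, i = 1, i = 0.
Intersections between consecutive envelope lines give the roots: for adjacent envelope indices i < j the intersection is x = (a_i − a_j) / (j − i). Reading off the sorted break points: {1, 3, 8}.
Verification: at each break x_0, at least two indices attain the minimum of min_i(a_i + i · x_0).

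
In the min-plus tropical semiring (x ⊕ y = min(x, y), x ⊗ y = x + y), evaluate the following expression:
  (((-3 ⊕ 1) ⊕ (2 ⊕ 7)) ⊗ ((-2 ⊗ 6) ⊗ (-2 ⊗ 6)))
(((-3 ⊕ 1) ⊕ (2 ⊕ 7)) ⊗ ((-2 ⊗ 6) ⊗ (-2 ⊗ 6))) = 5

Expand innermost to outermost. Recall ⊕ takes the minimum of its arguments and ⊗ takes their sum. Working out the expression (((-3 ⊕ 1) ⊕ (2 ⊕ 7)) ⊗ ((-2 ⊗ 6) ⊗ (-2 ⊗ 6))) gives 5.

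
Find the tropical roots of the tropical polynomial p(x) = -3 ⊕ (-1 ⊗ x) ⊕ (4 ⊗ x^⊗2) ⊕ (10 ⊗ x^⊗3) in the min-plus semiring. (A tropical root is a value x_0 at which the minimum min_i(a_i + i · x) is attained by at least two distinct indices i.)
Roots: {-6, -5, -2}

Each tropical root is a break point of the lower envelope of the lines y = a_i + i · x (there are 4 lines, with slopes 0, 1, ..., 3). Only the lines that attain the minimum somewhere contribute to roots; other lines are dominated. Here the surviving (envelope) indices are i = 3, i = 2, i = 1, i = 0.
Intersections between consecutive envelope lines give the roots: for adjacent envelope indices i < j the intersection is x = (a_i − a_j) / (j − i). Reading off the sorted break points: {-6, -5, -2}.
Verification: at each break x_0, at least two indices attain the minimum of min_i(a_i + i · x_0).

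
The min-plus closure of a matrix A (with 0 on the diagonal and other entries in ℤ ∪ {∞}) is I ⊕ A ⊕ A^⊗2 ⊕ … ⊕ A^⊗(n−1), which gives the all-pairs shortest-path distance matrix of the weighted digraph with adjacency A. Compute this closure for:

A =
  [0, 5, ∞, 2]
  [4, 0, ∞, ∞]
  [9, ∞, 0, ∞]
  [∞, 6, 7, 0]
Closure =
  [0, 5, 9, 2]
  [4, 0, 13, 6]
  [9, 14, 0, 11]
  [10, 6, 7, 0]

This is the Floyd-Warshall all-pairs shortest-path computation. For each intermediate vertex k = 0, 1, …, 3, update dist[i][j] ← min(dist[i][j], dist[i][k] + dist[k][j]). The final matrix gives, for each (i, j), the minimum total weight of any directed path from i to j (possibly empty when i = j).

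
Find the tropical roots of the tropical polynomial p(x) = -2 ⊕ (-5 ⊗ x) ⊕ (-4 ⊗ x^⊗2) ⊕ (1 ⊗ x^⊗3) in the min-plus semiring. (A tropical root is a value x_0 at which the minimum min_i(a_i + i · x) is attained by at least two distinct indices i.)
Roots: {-5, -1, 3}

Each tropical root is a break point of the lower envelope of the lines y = a_i + i · x (there are 4 lines, with slopes 0, 1, ..., 3). Only the lines that attain the minimum somewhere contribute to roots; other lines are dominated. Here the surviving (envelope) indices are i = 3, i = 2, i = 1, i = 0.
Intersections between consecutive envelope lines give the roots: for adjacent envelope indices i < j the intersection is x = (a_i − a_j) / (j − i). Reading off the sorted break points: {-5, -1, 3}.
Verification: at each break x_0, at least two indices attain the minimum of min_i(a_i + i · x_0).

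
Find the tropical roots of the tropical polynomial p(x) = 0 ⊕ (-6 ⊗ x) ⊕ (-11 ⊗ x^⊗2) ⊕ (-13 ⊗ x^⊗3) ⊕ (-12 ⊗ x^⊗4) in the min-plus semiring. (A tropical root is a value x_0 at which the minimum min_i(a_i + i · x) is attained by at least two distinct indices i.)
Roots: {-1, 2, 5, 6}

Each tropical root is a break point of the lower envelope of the lines y = a_i + i · x (there are 5 lines, with slopes 0, 1, ..., 4). Only the lines that attain the minimum somewhere contribute to roots; other lines are dominated. Here the surviving (envelope) indices are i = 4, i = 3, i = 2, i = 1, i = 0.
Intersections between consecutive envelope lines give the roots: for adjacent envelope indices i < j the intersection is x = (a_i − a_j) / (j − i). Reading off the sorted break points: {-1, 2, 5, 6}.
Verification: at each break x_0, at least two indices attain the minimum of min_i(a_i + i · x_0).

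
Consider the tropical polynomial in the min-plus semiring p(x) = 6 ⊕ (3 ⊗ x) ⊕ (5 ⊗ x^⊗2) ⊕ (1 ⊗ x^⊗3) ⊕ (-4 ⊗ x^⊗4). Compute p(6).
p(6) = 6

A tropical monomial a ⊗ x^⊗i evaluates to a + i · x. Evaluating each term at x = 6:
  Term 0 contributes 6 + 0 · 6 = 6
  Term 1 contributes 3 + 1 · 6 = 9
  Term 2 contributes 5 + 2 · 6 = 17
  Term 3 contributes 1 + 3 · 6 = 19
  Term 4 contributes -4 + 4 · 6 = 20
p(6) = ⊕ of these = min[6, 9, 17, 19, 20] = 6.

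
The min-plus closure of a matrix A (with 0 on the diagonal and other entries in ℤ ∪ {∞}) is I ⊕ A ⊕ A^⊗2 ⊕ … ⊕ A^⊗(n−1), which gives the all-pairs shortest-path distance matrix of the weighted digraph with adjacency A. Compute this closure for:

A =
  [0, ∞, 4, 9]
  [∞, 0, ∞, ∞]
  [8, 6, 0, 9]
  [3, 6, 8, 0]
Closure =
  [0, 10, 4, 9]
  [∞, 0, ∞, ∞]
  [8, 6, 0, 9]
  [3, 6, 7, 0]

This is the Floyd-Warshall all-pairs shortest-path computation. For each intermediate vertex k = 0, 1, …, 3, update dist[i][j] ← min(dist[i][j], dist[i][k] + dist[k][j]). The final matrix gives, for each (i, j), the minimum total weight of any directed path from i to j (possibly empty when i = j).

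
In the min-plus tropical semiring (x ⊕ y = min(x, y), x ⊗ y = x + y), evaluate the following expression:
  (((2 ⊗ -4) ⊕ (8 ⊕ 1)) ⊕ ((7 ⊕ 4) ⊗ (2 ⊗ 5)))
(((2 ⊗ -4) ⊕ (8 ⊕ 1)) ⊕ ((7 ⊕ 4) ⊗ (2 ⊗ 5))) = -2

Expand innermost to outermost. Recall ⊕ takes the minimum of its arguments and ⊗ takes their sum. Working out the expression (((2 ⊗ -4) ⊕ (8 ⊕ 1)) ⊕ ((7 ⊕ 4) ⊗ (2 ⊗ 5))) gives -2.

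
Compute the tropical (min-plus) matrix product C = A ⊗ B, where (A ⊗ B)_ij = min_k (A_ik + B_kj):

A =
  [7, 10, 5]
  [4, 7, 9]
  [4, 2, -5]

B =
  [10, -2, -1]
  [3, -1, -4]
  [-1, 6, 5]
A ⊗ B =
  [4, 5, 6]
  [8, 2, 3]
  [-6, 1, -2]

Apply the min-plus product entry-by-entry:
  C[0][0] = min over k of (A[0][0] + B[0][0] = 7 + 10 = 17, A[0][1] + B[1][0] = 10 + 3 = 13, A[0][2] + B[2][0] = 5 + -1 = 4) = 4 (attained at k = 2)
  C[0][1] = min over k of (A[0][0] + B[0][1] = 7 + -2 = 5, A[0][1] + B[1][1] = 10 + -1 = 9, A[0][2] + B[2][1] = 5 + 6 = 11) = 5 (attained at k = 0)
  C[0][2] = min over k of (A[0][0] + B[0][2] = 7 + -1 = 6, A[0][1] + B[1][2] = 10 + -4 = 6, A[0][2] + B[2][2] = 5 + 5 = 10) = 6 (attained at k = 0)
  C[1][0] = min over k of (A[1][0] + B[0][0] = 4 + 10 = 14, A[1][1] + B[1][0] = 7 + 3 = 10, A[1][2] + B[2][0] = 9 + -1 = 8) = 8 (attained at k = 2)
  C[1][1] = min over k of (A[1][0] + B[0][1] = 4 + -2 = 2, A[1][1] + B[1][1] = 7 + -1 = 6, A[1][2] + B[2][1] = 9 + 6 = 15) = 2 (attained at k = 0)
  C[1][2] = min over k of (A[1][0] + B[0][2] = 4 + -1 = 3, A[1][1] + B[1][2] = 7 + -4 = 3, A[1][2] + B[2][2] = 9 + 5 = 14) = 3 (attained at k = 0)
  C[2][0] = min over k of (A[2][0] + B[0][0] = 4 + 10 = 14, A[2][1] + B[1][0] = 2 + 3 = 5, A[2][2] + B[2][0] = -5 + -1 = -6) = -6 (attained at k = 2)
  C[2][1] = min over k of (A[2][0] + B[0][1] = 4 + -2 = 2, A[2][1] + B[1][1] = 2 + -1 = 1, A[2][2] + B[2][1] = -5 + 6 = 1) = 1 (attained at k = 1)
  C[2][2] = min over k of (A[2][0] + B[0][2] = 4 + -1 = 3, A[2][1] + B[1][2] = 2 + -4 = -2, A[2][2] + B[2][2] = -5 + 5 = 0) = -2 (attained at k = 1)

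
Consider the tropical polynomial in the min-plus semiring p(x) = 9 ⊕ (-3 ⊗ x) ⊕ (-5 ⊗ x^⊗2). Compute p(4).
p(4) = 1

A tropical monomial a ⊗ x^⊗i evaluates to a + i · x. Evaluating each term at x = 4:
  Term 0 contributes 9 + 0 · 4 = 9
  Term 1 contributes -3 + 1 · 4 = 1
  Term 2 contributes -5 + 2 · 4 = 3
p(4) = ⊕ of these = min[9, 1, 3] = 1.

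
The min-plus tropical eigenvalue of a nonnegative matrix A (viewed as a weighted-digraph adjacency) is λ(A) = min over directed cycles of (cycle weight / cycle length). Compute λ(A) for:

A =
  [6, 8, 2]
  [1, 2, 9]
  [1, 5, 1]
λ(A) = 1

Enumerate directed cycles and compute their means (weight / length). Sample:
  cycle 0 → 0: weight = 6, length = 1, mean = 6/1 ≈ 6.000
  cycle 1 → 1: weight = 2, length = 1, mean = 2/1 ≈ 2.000
  cycle 2 → 2: weight = 1, length = 1, mean = 1/1 ≈ 1.000
  cycle 0 → 1 → 0: weight = 9, length = 2, mean = 9/2 ≈ 4.500
  cycle 0 → 2 → 0: weight = 3, length = 2, mean = 3/2 ≈ 1.500
  cycle 1 → 0 → 1: weight = 9, length = 2, mean = 9/2 ≈ 4.500
Minimum mean = 1.000, attained e.g. along the cycle 2 → 2 with weight 1 and length 1. So λ(A) = 1/1 = 1.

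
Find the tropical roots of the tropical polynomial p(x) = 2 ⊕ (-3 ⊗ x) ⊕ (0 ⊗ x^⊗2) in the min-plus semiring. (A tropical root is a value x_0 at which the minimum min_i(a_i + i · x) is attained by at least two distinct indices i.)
Roots: {-3, 5}

Each tropical root is a break point of the lower envelope of the lines y = a_i + i · x (there are 3 lines, with slopes 0, 1, ..., 2). Only the lines that attain the minimum somewhere contribute to roots; other lines are dominated. Here the surviving (envelope) indices are i = 2, i = 1, i = 0.
Intersections between consecutive envelope lines give the roots: for adjacent envelope indices i < j the intersection is x = (a_i − a_j) / (j − i). Reading off the sorted break points: {-3, 5}.
Verification: at each break x_0, at least two indices attain the minimum of min_i(a_i + i · x_0).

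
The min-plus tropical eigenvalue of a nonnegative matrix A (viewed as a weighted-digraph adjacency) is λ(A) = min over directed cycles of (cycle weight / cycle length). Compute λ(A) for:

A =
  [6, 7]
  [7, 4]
λ(A) = 4

Enumerate directed cycles and compute their means (weight / length). Sample:
  cycle 0 → 0: weight = 6, length = 1, mean = 6/1 ≈ 6.000
  cycle 1 → 1: weight = 4, length = 1, mean = 4/1 ≈ 4.000
  cycle 0 → 1 → 0: weight = 14, length = 2, mean = 14/2 ≈ 7.000
  cycle 1 → 0 → 1: weight = 14, length = 2, mean = 14/2 ≈ 7.000
Minimum mean = 4.000, attained e.g. along the cycle 1 → 1 with weight 4 and length 1. So λ(A) = 4/1 = 4.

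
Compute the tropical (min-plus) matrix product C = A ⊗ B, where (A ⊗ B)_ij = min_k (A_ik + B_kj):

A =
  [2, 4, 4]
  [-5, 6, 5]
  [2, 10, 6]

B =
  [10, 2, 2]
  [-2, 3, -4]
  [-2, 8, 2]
A ⊗ B =
  [2, 4, 0]
  [3, -3, -3]
  [4, 4, 4]

Apply the min-plus product entry-by-entry:
  C[0][0] = min over k of (A[0][0] + B[0][0] = 2 + 10 = 12, A[0][1] + B[1][0] = 4 + -2 = 2, A[0][2] + B[2][0] = 4 + -2 = 2) = 2 (attained at k = 1)
  C[0][1] = min over k of (A[0][0] + B[0][1] = 2 + 2 = 4, A[0][1] + B[1][1] = 4 + 3 = 7, A[0][2] + B[2][1] = 4 + 8 = 12) = 4 (attained at k = 0)
  C[0][2] = min over k of (A[0][0] + B[0][2] = 2 + 2 = 4, A[0][1] + B[1][2] = 4 + -4 = 0, A[0][2] + B[2][2] = 4 + 2 = 6) = 0 (attained at k = 1)
  C[1][0] = min over k of (A[1][0] + B[0][0] = -5 + 10 = 5, A[1][1] + B[1][0] = 6 + -2 = 4, A[1][2] + B[2][0] = 5 + -2 = 3) = 3 (attained at k = 2)
  C[1][1] = min over k of (A[1][0] + B[0][1] = -5 + 2 = -3, A[1][1] + B[1][1] = 6 + 3 = 9, A[1][2] + B[2][1] = 5 + 8 = 13) = -3 (attained at k = 0)
  C[1][2] = min over k of (A[1][0] + B[0][2] = -5 + 2 = -3, A[1][1] + B[1][2] = 6 + -4 = 2, A[1][2] + B[2][2] = 5 + 2 = 7) = -3 (attained at k = 0)
  C[2][0] = min over k of (A[2][0] + B[0][0] = 2 + 10 = 12, A[2][1] + B[1][0] = 10 + -2 = 8, A[2][2] + B[2][0] = 6 + -2 = 4) = 4 (attained at k = 2)
  C[2][1] = min over k of (A[2][0] + B[0][1] = 2 + 2 = 4, A[2][1] + B[1][1] = 10 + 3 = 13, A[2][2] + B[2][1] = 6 + 8 = 14) = 4 (attained at k = 0)
  C[2][2] = min over k of (A[2][0] + B[0][2] = 2 + 2 = 4, A[2][1] + B[1][2] = 10 + -4 = 6, A[2][2] + B[2][2] = 6 + 2 = 8) = 4 (attained at k = 0)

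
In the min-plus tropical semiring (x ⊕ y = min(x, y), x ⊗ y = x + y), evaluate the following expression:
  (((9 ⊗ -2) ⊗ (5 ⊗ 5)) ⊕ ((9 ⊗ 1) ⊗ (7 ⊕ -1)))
(((9 ⊗ -2) ⊗ (5 ⊗ 5)) ⊕ ((9 ⊗ 1) ⊗ (7 ⊕ -1))) = 9

Expand innermost to outermost. Recall ⊕ takes the minimum of its arguments and ⊗ takes their sum. Working out the expression (((9 ⊗ -2) ⊗ (5 ⊗ 5)) ⊕ ((9 ⊗ 1) ⊗ (7 ⊕ -1))) gives 9.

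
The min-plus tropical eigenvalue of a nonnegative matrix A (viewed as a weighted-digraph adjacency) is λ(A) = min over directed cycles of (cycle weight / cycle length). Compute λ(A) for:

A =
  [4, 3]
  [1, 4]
λ(A) = 2

Enumerate directed cycles and compute their means (weight / length). Sample:
  cycle 0 → 0: weight = 4, length = 1, mean = 4/1 ≈ 4.000
  cycle 1 → 1: weight = 4, length = 1, mean = 4/1 ≈ 4.000
  cycle 0 → 1 → 0: weight = 4, length = 2, mean = 4/2 ≈ 2.000
  cycle 1 → 0 → 1: weight = 4, length = 2, mean = 4/2 ≈ 2.000
Minimum mean = 2.000, attained e.g. along the cycle 0 → 1 → 0 with weight 4 and length 2. So λ(A) = 4/2 = 2.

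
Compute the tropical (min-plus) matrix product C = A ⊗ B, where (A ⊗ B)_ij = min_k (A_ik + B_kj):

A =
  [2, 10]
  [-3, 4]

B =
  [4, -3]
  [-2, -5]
A ⊗ B =
  [6, -1]
  [1, -6]

Apply the min-plus product entry-by-entry:
  C[0][0] = min over k of (A[0][0] + B[0][0] = 2 + 4 = 6, A[0][1] + B[1][0] = 10 + -2 = 8) = 6 (attained at k = 0)
  C[0][1] = min over k of (A[0][0] + B[0][1] = 2 + -3 = -1, A[0][1] + B[1][1] = 10 + -5 = 5) = -1 (attained at k = 0)
  C[1][0] = min over k of (A[1][0] + B[0][0] = -3 + 4 = 1, A[1][1] + B[1][0] = 4 + -2 = 2) = 1 (attained at k = 0)
  C[1][1] = min over k of (A[1][0] + B[0][1] = -3 + -3 = -6, A[1][1] + B[1][1] = 4 + -5 = -1) = -6 (attained at k = 0)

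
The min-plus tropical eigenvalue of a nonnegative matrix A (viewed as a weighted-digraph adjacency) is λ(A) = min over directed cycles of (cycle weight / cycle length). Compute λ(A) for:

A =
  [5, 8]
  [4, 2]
λ(A) = 2

Enumerate directed cycles and compute their means (weight / length). Sample:
  cycle 0 → 0: weight = 5, length = 1, mean = 5/1 ≈ 5.000
  cycle 1 → 1: weight = 2, length = 1, mean = 2/1 ≈ 2.000
  cycle 0 → 1 → 0: weight = 12, length = 2, mean = 12/2 ≈ 6.000
  cycle 1 → 0 → 1: weight = 12, length = 2, mean = 12/2 ≈ 6.000
Minimum mean = 2.000, attained e.g. along the cycle 1 → 1 with weight 2 and length 1. So λ(A) = 2/1 = 2.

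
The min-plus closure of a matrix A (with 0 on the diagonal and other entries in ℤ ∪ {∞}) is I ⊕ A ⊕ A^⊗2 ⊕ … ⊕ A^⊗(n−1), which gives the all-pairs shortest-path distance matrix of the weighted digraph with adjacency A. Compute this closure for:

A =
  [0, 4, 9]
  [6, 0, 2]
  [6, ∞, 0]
Closure =
  [0, 4, 6]
  [6, 0, 2]
  [6, 10, 0]

This is the Floyd-Warshall all-pairs shortest-path computation. For each intermediate vertex k = 0, 1, …, 2, update dist[i][j] ← min(dist[i][j], dist[i][k] + dist[k][j]). The final matrix gives, for each (i, j), the minimum total weight of any directed path from i to j (possibly empty when i = j).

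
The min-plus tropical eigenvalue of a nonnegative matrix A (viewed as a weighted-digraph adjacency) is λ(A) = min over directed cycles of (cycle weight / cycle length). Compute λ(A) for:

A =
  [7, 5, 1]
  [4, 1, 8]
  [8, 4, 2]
λ(A) = 1

Enumerate directed cycles and compute their means (weight / length). Sample:
  cycle 0 → 0: weight = 7, length = 1, mean = 7/1 ≈ 7.000
  cycle 1 → 1: weight = 1, length = 1, mean = 1/1 ≈ 1.000
  cycle 2 → 2: weight = 2, length = 1, mean = 2/1 ≈ 2.000
  cycle 0 → 1 → 0: weight = 9, length = 2, mean = 9/2 ≈ 4.500
  cycle 0 → 2 → 0: weight = 9, length = 2, mean = 9/2 ≈ 4.500
  cycle 1 → 0 → 1: weight = 9, length = 2, mean = 9/2 ≈ 4.500
Minimum mean = 1.000, attained e.g. along the cycle 1 → 1 with weight 1 and length 1. So λ(A) = 1/1 = 1.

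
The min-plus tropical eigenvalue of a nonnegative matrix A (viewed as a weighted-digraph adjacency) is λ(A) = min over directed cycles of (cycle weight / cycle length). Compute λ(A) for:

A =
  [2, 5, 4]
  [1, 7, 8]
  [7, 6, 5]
λ(A) = 2

Enumerate directed cycles and compute their means (weight / length). Sample:
  cycle 0 → 0: weight = 2, length = 1, mean = 2/1 ≈ 2.000
  cycle 1 → 1: weight = 7, length = 1, mean = 7/1 ≈ 7.000
  cycle 2 → 2: weight = 5, length = 1, mean = 5/1 ≈ 5.000
  cycle 0 → 1 → 0: weight = 6, length = 2, mean = 6/2 ≈ 3.000
  cycle 0 → 2 → 0: weight = 11, length = 2, mean = 11/2 ≈ 5.500
  cycle 1 → 0 → 1: weight = 6, length = 2, mean = 6/2 ≈ 3.000
Minimum mean = 2.000, attained e.g. along the cycle 0 → 0 with weight 2 and length 1. So λ(A) = 2/1 = 2.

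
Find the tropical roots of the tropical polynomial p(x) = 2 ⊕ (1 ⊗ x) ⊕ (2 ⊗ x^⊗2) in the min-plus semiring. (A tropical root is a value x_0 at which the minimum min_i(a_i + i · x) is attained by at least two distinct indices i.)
Roots: {-1, 1}

Each tropical root is a break point of the lower envelope of the lines y = a_i + i · x (there are 3 lines, with slopes 0, 1, ..., 2). Only the lines that attain the minimum somewhere contribute to roots; other lines are dominated. Here the surviving (envelope) indices are i = 2, i = 1, i = 0.
Intersections between consecutive envelope lines give the roots: for adjacent envelope indices i < j the intersection is x = (a_i − a_j) / (j − i). Reading off the sorted break points: {-1, 1}.
Verification: at each break x_0, at least two indices attain the minimum of min_i(a_i + i · x_0).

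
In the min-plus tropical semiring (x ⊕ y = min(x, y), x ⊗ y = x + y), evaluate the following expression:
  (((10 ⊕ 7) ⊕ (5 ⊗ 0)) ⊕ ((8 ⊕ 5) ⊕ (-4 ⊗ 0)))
(((10 ⊕ 7) ⊕ (5 ⊗ 0)) ⊕ ((8 ⊕ 5) ⊕ (-4 ⊗ 0))) = -4

Expand innermost to outermost. Recall ⊕ takes the minimum of its arguments and ⊗ takes their sum. Working out the expression (((10 ⊕ 7) ⊕ (5 ⊗ 0)) ⊕ ((8 ⊕ 5) ⊕ (-4 ⊗ 0))) gives -4.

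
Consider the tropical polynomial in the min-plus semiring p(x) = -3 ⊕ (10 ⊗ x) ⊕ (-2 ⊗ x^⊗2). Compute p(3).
p(3) = -3

A tropical monomial a ⊗ x^⊗i evaluates to a + i · x. Evaluating each term at x = 3:
  Term 0 contributes -3 + 0 · 3 = -3
  Term 1 contributes 10 + 1 · 3 = 13
  Term 2 contributes -2 + 2 · 3 = 4
p(3) = ⊕ of these = min[-3, 13, 4] = -3.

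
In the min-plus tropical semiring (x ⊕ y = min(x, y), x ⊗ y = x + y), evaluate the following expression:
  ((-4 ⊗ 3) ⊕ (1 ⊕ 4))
((-4 ⊗ 3) ⊕ (1 ⊕ 4)) = -1

Expand innermost to outermost. Recall ⊕ takes the minimum of its arguments and ⊗ takes their sum. Working out the expression ((-4 ⊗ 3) ⊕ (1 ⊕ 4)) gives -1.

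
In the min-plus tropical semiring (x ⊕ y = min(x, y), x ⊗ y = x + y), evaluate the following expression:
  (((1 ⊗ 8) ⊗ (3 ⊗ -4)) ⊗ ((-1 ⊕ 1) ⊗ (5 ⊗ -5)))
(((1 ⊗ 8) ⊗ (3 ⊗ -4)) ⊗ ((-1 ⊕ 1) ⊗ (5 ⊗ -5))) = 7

Expand innermost to outermost. Recall ⊕ takes the minimum of its arguments and ⊗ takes their sum. Working out the expression (((1 ⊗ 8) ⊗ (3 ⊗ -4)) ⊗ ((-1 ⊕ 1) ⊗ (5 ⊗ -5))) gives 7.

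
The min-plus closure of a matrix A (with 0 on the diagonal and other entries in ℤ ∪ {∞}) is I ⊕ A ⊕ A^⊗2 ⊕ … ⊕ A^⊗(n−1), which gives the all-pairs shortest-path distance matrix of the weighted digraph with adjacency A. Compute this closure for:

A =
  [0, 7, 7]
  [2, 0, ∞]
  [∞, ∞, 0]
Closure =
  [0, 7, 7]
  [2, 0, 9]
  [∞, ∞, 0]

This is the Floyd-Warshall all-pairs shortest-path computation. For each intermediate vertex k = 0, 1, …, 2, update dist[i][j] ← min(dist[i][j], dist[i][k] + dist[k][j]). The final matrix gives, for each (i, j), the minimum total weight of any directed path from i to j (possibly empty when i = j).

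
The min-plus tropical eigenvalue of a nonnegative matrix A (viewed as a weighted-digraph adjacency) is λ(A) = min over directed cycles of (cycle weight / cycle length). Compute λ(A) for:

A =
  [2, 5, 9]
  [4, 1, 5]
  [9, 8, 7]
λ(A) = 1

Enumerate directed cycles and compute their means (weight / length). Sample:
  cycle 0 → 0: weight = 2, length = 1, mean = 2/1 ≈ 2.000
  cycle 1 → 1: weight = 1, length = 1, mean = 1/1 ≈ 1.000
  cycle 2 → 2: weight = 7, length = 1, mean = 7/1 ≈ 7.000
  cycle 0 → 1 → 0: weight = 9, length = 2, mean = 9/2 ≈ 4.500
  cycle 0 → 2 → 0: weight = 18, length = 2, mean = 18/2 ≈ 9.000
  cycle 1 → 0 → 1: weight = 9, length = 2, mean = 9/2 ≈ 4.500
Minimum mean = 1.000, attained e.g. along the cycle 1 → 1 with weight 1 and length 1. So λ(A) = 1/1 = 1.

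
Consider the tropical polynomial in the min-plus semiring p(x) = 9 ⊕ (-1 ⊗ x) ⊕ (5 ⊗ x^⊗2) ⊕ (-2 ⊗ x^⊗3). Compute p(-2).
p(-2) = -8

A tropical monomial a ⊗ x^⊗i evaluates to a + i · x. Evaluating each term at x = -2:
  Term 0 contributes 9 + 0 · -2 = 9
  Term 1 contributes -1 + 1 · -2 = -3
  Term 2 contributes 5 + 2 · -2 = 1
  Term 3 contributes -2 + 3 · -2 = -8
p(-2) = ⊕ of these = min[9, -3, 1, -8] = -8.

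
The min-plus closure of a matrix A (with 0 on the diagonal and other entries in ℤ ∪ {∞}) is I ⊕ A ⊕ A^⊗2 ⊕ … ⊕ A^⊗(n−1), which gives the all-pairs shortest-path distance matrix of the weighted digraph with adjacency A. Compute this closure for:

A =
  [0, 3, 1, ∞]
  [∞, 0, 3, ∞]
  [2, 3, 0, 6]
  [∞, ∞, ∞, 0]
Closure =
  [0, 3, 1, 7]
  [5, 0, 3, 9]
  [2, 3, 0, 6]
  [∞, ∞, ∞, 0]

This is the Floyd-Warshall all-pairs shortest-path computation. For each intermediate vertex k = 0, 1, …, 3, update dist[i][j] ← min(dist[i][j], dist[i][k] + dist[k][j]). The final matrix gives, for each (i, j), the minimum total weight of any directed path from i to j (possibly empty when i = j).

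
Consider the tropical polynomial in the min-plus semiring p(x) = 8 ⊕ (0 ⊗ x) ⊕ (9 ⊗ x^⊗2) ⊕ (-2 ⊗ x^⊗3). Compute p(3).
p(3) = 3

A tropical monomial a ⊗ x^⊗i evaluates to a + i · x. Evaluating each term at x = 3:
  Term 0 contributes 8 + 0 · 3 = 8
  Term 1 contributes 0 + 1 · 3 = 3
  Term 2 contributes 9 + 2 · 3 = 15
  Term 3 contributes -2 + 3 · 3 = 7
p(3) = ⊕ of these = min[8, 3, 15, 7] = 3.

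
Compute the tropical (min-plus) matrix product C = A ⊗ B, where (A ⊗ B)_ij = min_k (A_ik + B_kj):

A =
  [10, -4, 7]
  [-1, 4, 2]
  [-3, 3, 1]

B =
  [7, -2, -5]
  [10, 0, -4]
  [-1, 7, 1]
A ⊗ B =
  [6, -4, -8]
  [1, -3, -6]
  [0, -5, -8]

Apply the min-plus product entry-by-entry:
  C[0][0] = min over k of (A[0][0] + B[0][0] = 10 + 7 = 17, A[0][1] + B[1][0] = -4 + 10 = 6, A[0][2] + B[2][0] = 7 + -1 = 6) = 6 (attained at k = 1)
  C[0][1] = min over k of (A[0][0] + B[0][1] = 10 + -2 = 8, A[0][1] + B[1][1] = -4 + 0 = -4, A[0][2] + B[2][1] = 7 + 7 = 14) = -4 (attained at k = 1)
  C[0][2] = min over k of (A[0][0] + B[0][2] = 10 + -5 = 5, A[0][1] + B[1][2] = -4 + -4 = -8, A[0][2] + B[2][2] = 7 + 1 = 8) = -8 (attained at k = 1)
  C[1][0] = min over k of (A[1][0] + B[0][0] = -1 + 7 = 6, A[1][1] + B[1][0] = 4 + 10 = 14, A[1][2] + B[2][0] = 2 + -1 = 1) = 1 (attained at k = 2)
  C[1][1] = min over k of (A[1][0] + B[0][1] = -1 + -2 = -3, A[1][1] + B[1][1] = 4 + 0 = 4, A[1][2] + B[2][1] = 2 + 7 = 9) = -3 (attained at k = 0)
  C[1][2] = min over k of (A[1][0] + B[0][2] = -1 + -5 = -6, A[1][1] + B[1][2] = 4 + -4 = 0, A[1][2] + B[2][2] = 2 + 1 = 3) = -6 (attained at k = 0)
  C[2][0] = min over k of (A[2][0] + B[0][0] = -3 + 7 = 4, A[2][1] + B[1][0] = 3 + 10 = 13, A[2][2] + B[2][0] = 1 + -1 = 0) = 0 (attained at k = 2)
  C[2][1] = min over k of (A[2][0] + B[0][1] = -3 + -2 = -5, A[2][1] + B[1][1] = 3 + 0 = 3, A[2][2] + B[2][1] = 1 + 7 = 8) = -5 (attained at k = 0)
  C[2][2] = min over k of (A[2][0] + B[0][2] = -3 + -5 = -8, A[2][1] + B[1][2] = 3 + -4 = -1, A[2][2] + B[2][2] = 1 + 1 = 2) = -8 (attained at k = 0)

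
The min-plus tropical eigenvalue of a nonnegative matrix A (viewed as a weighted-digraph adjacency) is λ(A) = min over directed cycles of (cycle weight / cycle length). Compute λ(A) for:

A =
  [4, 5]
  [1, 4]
λ(A) = 3

Enumerate directed cycles and compute their means (weight / length). Sample:
  cycle 0 → 0: weight = 4, length = 1, mean = 4/1 ≈ 4.000
  cycle 1 → 1: weight = 4, length = 1, mean = 4/1 ≈ 4.000
  cycle 0 → 1 → 0: weight = 6, length = 2, mean = 6/2 ≈ 3.000
  cycle 1 → 0 → 1: weight = 6, length = 2, mean = 6/2 ≈ 3.000
Minimum mean = 3.000, attained e.g. along the cycle 0 → 1 → 0 with weight 6 and length 2. So λ(A) = 6/2 = 3.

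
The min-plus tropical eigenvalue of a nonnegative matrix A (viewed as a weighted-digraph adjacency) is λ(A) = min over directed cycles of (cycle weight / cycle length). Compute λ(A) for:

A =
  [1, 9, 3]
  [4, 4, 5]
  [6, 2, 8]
λ(A) = 1

Enumerate directed cycles and compute their means (weight / length). Sample:
  cycle 0 → 0: weight = 1, length = 1, mean = 1/1 ≈ 1.000
  cycle 1 → 1: weight = 4, length = 1, mean = 4/1 ≈ 4.000
  cycle 2 → 2: weight = 8, length = 1, mean = 8/1 ≈ 8.000
  cycle 0 → 1 → 0: weight = 13, length = 2, mean = 13/2 ≈ 6.500
  cycle 0 → 2 → 0: weight = 9, length = 2, mean = 9/2 ≈ 4.500
  cycle 1 → 0 → 1: weight = 13, length = 2, mean = 13/2 ≈ 6.500
Minimum mean = 1.000, attained e.g. along the cycle 0 → 0 with weight 1 and length 1. So λ(A) = 1/1 = 1.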